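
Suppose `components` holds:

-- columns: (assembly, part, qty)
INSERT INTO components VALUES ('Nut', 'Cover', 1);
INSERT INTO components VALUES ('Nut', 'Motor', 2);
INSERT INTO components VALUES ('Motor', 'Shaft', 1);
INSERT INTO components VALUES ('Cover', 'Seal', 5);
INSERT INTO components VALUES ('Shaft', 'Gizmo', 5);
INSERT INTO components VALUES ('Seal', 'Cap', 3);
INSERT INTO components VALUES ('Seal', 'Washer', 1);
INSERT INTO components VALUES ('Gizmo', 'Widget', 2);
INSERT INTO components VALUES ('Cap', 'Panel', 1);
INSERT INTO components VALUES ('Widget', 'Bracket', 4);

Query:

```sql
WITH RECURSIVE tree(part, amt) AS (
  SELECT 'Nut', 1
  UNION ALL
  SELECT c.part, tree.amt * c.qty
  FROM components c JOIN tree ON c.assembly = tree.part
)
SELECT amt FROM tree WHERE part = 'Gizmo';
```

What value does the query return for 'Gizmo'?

10

Base: (Nut, amt=1).
Iteration 1: components of {Nut} -> Cover = 1*1 = 1, Motor = 1*2 = 2.
Iteration 2: components of {Cover,Motor} -> Seal = 1*5 = 5, Shaft = 2*1 = 2.
Iteration 3: components of {Seal,Shaft} -> Cap = 5*3 = 15, Gizmo = 2*5 = 10, Washer = 5*1 = 5.
Iteration 4: components of {Cap,Gizmo,Washer} -> Panel = 15*1 = 15, Widget = 10*2 = 20.
Iteration 5: components of {Panel,Widget} -> Bracket = 20*4 = 80.
Iteration 6: no further components; recursion stops.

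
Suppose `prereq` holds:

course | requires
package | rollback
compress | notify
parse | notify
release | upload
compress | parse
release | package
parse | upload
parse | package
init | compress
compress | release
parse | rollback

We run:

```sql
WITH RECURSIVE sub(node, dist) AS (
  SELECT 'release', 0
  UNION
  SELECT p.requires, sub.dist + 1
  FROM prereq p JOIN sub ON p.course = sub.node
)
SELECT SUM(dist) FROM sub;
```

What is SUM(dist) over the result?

Base: (release, dist=0).
Iteration 1: edges from {release} -> (package, dist=1), (upload, dist=1).
Iteration 2: edges from {package,upload} -> (rollback, dist=2).
Iteration 3: no outgoing edges from {rollback}; recursion stops.
SUM(dist) = 0 + 1 + 1 + 2 = 4.

4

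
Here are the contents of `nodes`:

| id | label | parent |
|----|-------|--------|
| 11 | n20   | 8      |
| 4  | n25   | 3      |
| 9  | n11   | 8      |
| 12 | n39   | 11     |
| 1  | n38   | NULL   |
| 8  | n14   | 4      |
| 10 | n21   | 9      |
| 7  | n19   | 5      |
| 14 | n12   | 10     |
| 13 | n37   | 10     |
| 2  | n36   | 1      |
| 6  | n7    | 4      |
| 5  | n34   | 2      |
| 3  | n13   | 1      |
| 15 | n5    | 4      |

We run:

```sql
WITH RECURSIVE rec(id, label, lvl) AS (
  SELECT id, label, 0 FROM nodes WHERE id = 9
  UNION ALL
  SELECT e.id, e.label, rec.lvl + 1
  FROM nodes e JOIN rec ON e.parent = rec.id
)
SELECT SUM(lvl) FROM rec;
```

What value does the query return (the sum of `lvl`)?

5

Base: id=9 (n11) at lvl 0.
Iteration 1: rows with parent in {9} -> n21 (id 10, lvl 1).
Iteration 2: rows with parent in {10} -> n37 (id 13, lvl 2), n12 (id 14, lvl 2).
Iteration 3: no rows with parent in {13,14}; recursion stops.
SUM(lvl) = 0 + 1 + 2 + 2 = 5.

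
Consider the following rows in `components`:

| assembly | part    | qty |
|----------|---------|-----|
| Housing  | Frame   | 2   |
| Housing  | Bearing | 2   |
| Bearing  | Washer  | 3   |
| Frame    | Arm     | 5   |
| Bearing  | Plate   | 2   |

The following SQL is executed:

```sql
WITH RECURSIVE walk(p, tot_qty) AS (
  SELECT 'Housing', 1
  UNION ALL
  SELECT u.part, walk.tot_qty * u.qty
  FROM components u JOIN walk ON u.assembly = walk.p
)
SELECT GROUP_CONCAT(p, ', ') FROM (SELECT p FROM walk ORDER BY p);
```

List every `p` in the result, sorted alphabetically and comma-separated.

Base: (Housing, tot_qty=1).
Iteration 1: components of {Housing} -> Bearing = 1*2 = 2, Frame = 1*2 = 2.
Iteration 2: components of {Bearing,Frame} -> Arm = 2*5 = 10, Plate = 2*2 = 4, Washer = 2*3 = 6.
Iteration 3: no further components; recursion stops.

Arm, Bearing, Frame, Housing, Plate, Washer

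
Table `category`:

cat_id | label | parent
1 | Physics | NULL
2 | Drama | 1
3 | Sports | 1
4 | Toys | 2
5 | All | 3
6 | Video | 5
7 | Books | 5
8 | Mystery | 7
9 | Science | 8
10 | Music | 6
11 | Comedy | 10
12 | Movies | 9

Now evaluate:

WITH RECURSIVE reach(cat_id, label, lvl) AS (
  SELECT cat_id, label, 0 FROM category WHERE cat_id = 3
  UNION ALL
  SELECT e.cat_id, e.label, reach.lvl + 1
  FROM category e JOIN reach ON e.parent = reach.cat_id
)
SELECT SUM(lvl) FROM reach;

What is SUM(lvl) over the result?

24

Base: cat_id=3 (Sports) at lvl 0.
Iteration 1: rows with parent in {3} -> All (id 5, lvl 1).
Iteration 2: rows with parent in {5} -> Video (id 6, lvl 2), Books (id 7, lvl 2).
Iteration 3: rows with parent in {6,7} -> Mystery (id 8, lvl 3), Music (id 10, lvl 3).
Iteration 4: rows with parent in {8,10} -> Science (id 9, lvl 4), Comedy (id 11, lvl 4).
Iteration 5: rows with parent in {9,11} -> Movies (id 12, lvl 5).
Iteration 6: no rows with parent in {12}; recursion stops.
SUM(lvl) = 0 + 1 + 2 + 2 + 3 + 3 + 4 + 4 + 5 = 24.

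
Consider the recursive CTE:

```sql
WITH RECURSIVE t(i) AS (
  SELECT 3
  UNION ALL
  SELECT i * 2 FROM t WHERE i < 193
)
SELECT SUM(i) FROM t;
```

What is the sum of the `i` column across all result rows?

Base: i=3.
Iteration 1: 3 < 193 holds -> i = 3 * 2 = 6.
Iteration 2: 6 < 193 holds -> i = 6 * 2 = 12.
Iteration 3: 12 < 193 holds -> i = 12 * 2 = 24.
Iteration 4: 24 < 193 holds -> i = 24 * 2 = 48.
Iteration 5: 48 < 193 holds -> i = 48 * 2 = 96.
Iteration 6: 96 < 193 holds -> i = 96 * 2 = 192.
Iteration 7: 192 < 193 holds -> i = 192 * 2 = 384.
Iteration 8: 384 < 193 fails; recursion stops.
SUM(i) = 3 + 6 + 12 + 24 + 48 + 96 + 192 + 384 = 765.

765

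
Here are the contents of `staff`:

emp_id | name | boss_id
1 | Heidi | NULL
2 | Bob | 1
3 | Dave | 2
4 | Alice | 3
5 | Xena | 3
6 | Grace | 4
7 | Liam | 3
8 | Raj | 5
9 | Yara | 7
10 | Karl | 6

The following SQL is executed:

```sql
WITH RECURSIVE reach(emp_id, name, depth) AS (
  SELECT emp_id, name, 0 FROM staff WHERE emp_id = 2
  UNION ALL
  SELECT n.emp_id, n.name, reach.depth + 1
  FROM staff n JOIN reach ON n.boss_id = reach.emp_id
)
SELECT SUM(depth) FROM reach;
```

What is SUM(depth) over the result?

20

Base: emp_id=2 (Bob) at depth 0.
Iteration 1: rows with boss_id in {2} -> Dave (id 3, depth 1).
Iteration 2: rows with boss_id in {3} -> Alice (id 4, depth 2), Xena (id 5, depth 2), Liam (id 7, depth 2).
Iteration 3: rows with boss_id in {4,5,7} -> Grace (id 6, depth 3), Raj (id 8, depth 3), Yara (id 9, depth 3).
Iteration 4: rows with boss_id in {6,8,9} -> Karl (id 10, depth 4).
Iteration 5: no rows with boss_id in {10}; recursion stops.
SUM(depth) = 0 + 1 + 2 + 2 + 2 + 3 + 3 + 3 + 4 = 20.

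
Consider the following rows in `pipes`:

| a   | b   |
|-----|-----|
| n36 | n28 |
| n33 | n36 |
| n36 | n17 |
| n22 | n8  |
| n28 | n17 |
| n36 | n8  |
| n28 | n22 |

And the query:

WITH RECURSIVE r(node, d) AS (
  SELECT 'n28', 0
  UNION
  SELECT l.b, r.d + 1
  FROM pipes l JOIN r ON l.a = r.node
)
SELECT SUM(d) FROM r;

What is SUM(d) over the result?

4

Base: (n28, d=0).
Iteration 1: edges from {n28} -> (n17, d=1), (n22, d=1).
Iteration 2: edges from {n17,n22} -> (n8, d=2).
Iteration 3: no outgoing edges from {n8}; recursion stops.
SUM(d) = 0 + 1 + 1 + 2 = 4.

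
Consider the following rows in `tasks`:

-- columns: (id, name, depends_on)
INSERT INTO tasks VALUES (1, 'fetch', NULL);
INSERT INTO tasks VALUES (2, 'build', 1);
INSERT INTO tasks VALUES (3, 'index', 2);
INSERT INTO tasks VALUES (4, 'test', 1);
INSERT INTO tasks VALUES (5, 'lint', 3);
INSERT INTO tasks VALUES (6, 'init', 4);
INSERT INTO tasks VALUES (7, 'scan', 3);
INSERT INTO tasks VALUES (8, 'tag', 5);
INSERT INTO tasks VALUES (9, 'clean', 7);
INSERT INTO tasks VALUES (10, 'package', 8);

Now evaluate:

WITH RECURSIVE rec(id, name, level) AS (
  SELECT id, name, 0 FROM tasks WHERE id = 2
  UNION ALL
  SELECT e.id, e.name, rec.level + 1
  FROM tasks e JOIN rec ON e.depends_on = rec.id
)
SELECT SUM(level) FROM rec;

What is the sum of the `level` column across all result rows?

15

Base: id=2 (build) at level 0.
Iteration 1: rows with depends_on in {2} -> index (id 3, level 1).
Iteration 2: rows with depends_on in {3} -> lint (id 5, level 2), scan (id 7, level 2).
Iteration 3: rows with depends_on in {5,7} -> tag (id 8, level 3), clean (id 9, level 3).
Iteration 4: rows with depends_on in {8,9} -> package (id 10, level 4).
Iteration 5: no rows with depends_on in {10}; recursion stops.
SUM(level) = 0 + 1 + 2 + 2 + 3 + 3 + 4 = 15.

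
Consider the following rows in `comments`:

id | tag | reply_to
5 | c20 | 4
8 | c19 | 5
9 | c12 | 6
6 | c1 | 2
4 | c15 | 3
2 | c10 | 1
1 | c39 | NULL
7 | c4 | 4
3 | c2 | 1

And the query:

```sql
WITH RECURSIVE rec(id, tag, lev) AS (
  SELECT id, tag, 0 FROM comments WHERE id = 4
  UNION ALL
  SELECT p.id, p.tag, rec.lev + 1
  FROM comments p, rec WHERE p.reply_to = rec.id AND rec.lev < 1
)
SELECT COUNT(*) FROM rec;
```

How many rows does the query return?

Base: id=4 (c15) at lev 0.
Iteration 1: rows with reply_to in {4} -> c20 (id 5, lev 1), c4 (id 7, lev 1).
Iteration 2: lev < 1 fails for all current rows; recursion stops.
Total rows emitted: 3.

3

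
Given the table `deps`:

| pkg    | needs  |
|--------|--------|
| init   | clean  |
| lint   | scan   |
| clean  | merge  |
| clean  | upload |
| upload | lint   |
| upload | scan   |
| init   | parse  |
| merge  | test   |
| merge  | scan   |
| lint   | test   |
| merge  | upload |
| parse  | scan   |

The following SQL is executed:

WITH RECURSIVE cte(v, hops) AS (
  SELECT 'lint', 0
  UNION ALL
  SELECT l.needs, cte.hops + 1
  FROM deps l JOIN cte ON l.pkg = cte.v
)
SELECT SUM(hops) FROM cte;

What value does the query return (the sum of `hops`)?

2

Base: (lint, hops=0).
Iteration 1: edges from {lint} -> (scan, hops=1), (test, hops=1).
Iteration 2: no outgoing edges from {scan,test}; recursion stops.
SUM(hops) = 0 + 1 + 1 = 2.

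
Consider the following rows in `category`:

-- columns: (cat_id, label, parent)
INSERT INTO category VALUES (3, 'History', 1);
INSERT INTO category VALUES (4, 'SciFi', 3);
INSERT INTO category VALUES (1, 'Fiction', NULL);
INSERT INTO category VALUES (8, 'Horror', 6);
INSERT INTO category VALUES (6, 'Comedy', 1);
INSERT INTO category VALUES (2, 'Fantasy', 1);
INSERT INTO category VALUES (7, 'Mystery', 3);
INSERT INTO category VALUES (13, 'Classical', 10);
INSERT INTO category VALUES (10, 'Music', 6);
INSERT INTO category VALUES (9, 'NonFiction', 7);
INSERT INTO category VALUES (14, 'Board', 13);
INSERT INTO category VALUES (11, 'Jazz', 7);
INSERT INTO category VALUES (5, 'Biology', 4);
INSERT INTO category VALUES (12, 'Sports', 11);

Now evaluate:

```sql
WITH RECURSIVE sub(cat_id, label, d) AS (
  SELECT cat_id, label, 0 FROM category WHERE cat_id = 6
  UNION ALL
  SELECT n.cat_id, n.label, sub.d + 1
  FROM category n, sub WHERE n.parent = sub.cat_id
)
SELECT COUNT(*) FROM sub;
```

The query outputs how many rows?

Base: cat_id=6 (Comedy) at d 0.
Iteration 1: rows with parent in {6} -> Horror (id 8, d 1), Music (id 10, d 1).
Iteration 2: rows with parent in {8,10} -> Classical (id 13, d 2).
Iteration 3: rows with parent in {13} -> Board (id 14, d 3).
Iteration 4: no rows with parent in {14}; recursion stops.
Total rows emitted: 5.

5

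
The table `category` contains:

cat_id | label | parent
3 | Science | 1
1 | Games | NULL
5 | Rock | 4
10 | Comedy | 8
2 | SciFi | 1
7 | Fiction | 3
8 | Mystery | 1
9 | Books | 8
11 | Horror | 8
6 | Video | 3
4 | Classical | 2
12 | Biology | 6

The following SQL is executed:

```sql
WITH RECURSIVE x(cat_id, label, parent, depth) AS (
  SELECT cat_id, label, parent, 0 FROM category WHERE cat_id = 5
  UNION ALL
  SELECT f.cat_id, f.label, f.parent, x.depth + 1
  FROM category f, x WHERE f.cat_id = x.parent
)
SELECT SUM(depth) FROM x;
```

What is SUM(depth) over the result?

Base: cat_id=5 (Rock), parent=4, depth 0.
Iteration 1: join on cat_id=4 -> Classical (id 4, parent=2, depth 1).
Iteration 2: join on cat_id=2 -> SciFi (id 2, parent=1, depth 2).
Iteration 3: join on cat_id=1 -> Games (id 1, parent=NULL, depth 3).
Iteration 4: parent is NULL; no match; recursion stops.
SUM(depth) = 0 + 1 + 2 + 3 = 6.

6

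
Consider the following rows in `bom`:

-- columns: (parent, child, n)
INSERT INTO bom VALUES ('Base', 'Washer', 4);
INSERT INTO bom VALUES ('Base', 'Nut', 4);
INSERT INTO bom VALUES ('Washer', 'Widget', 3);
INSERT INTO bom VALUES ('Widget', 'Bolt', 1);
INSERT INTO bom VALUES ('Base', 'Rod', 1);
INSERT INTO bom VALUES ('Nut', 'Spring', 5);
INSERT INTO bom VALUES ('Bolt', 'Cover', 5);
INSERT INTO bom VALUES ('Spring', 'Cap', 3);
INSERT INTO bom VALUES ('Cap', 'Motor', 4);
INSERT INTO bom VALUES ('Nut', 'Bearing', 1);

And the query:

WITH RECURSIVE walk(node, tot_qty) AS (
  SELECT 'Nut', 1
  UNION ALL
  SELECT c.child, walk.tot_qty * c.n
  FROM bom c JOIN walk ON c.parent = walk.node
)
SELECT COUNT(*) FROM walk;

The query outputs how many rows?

5

Base: (Nut, tot_qty=1).
Iteration 1: components of {Nut} -> Bearing = 1*1 = 1, Spring = 1*5 = 5.
Iteration 2: components of {Bearing,Spring} -> Cap = 5*3 = 15.
Iteration 3: components of {Cap} -> Motor = 15*4 = 60.
Iteration 4: no further components; recursion stops.
Total rows emitted: 5.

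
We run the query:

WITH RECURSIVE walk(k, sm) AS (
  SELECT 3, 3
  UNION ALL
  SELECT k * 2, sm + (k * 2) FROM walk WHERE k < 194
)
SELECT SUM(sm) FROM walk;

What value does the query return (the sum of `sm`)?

1506

Base: k=3, sm=3.
Iteration 1: 3 < 194 holds -> k = 3 * 2 = 6, sm = 3 + 6 = 9.
Iteration 2: 6 < 194 holds -> k = 6 * 2 = 12, sm = 9 + 12 = 21.
Iteration 3: 12 < 194 holds -> k = 12 * 2 = 24, sm = 21 + 24 = 45.
Iteration 4: 24 < 194 holds -> k = 24 * 2 = 48, sm = 45 + 48 = 93.
Iteration 5: 48 < 194 holds -> k = 48 * 2 = 96, sm = 93 + 96 = 189.
Iteration 6: 96 < 194 holds -> k = 96 * 2 = 192, sm = 189 + 192 = 381.
Iteration 7: 192 < 194 holds -> k = 192 * 2 = 384, sm = 381 + 384 = 765.
Iteration 8: 384 < 194 fails; recursion stops.
SUM(sm) = 3 + 9 + 21 + 45 + 93 + 189 + 381 + 765 = 1506.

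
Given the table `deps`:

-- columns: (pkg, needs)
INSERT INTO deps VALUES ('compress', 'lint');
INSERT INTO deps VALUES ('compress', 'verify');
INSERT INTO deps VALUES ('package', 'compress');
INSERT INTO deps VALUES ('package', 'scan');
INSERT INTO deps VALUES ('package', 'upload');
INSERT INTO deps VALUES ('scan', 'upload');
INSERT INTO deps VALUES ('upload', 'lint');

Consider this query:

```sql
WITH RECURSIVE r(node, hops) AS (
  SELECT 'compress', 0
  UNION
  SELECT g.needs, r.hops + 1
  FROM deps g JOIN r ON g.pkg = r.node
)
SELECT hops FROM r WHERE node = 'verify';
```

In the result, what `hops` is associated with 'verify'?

1

Base: (compress, hops=0).
Iteration 1: edges from {compress} -> (lint, hops=1), (verify, hops=1).
Iteration 2: no outgoing edges from {lint,verify}; recursion stops.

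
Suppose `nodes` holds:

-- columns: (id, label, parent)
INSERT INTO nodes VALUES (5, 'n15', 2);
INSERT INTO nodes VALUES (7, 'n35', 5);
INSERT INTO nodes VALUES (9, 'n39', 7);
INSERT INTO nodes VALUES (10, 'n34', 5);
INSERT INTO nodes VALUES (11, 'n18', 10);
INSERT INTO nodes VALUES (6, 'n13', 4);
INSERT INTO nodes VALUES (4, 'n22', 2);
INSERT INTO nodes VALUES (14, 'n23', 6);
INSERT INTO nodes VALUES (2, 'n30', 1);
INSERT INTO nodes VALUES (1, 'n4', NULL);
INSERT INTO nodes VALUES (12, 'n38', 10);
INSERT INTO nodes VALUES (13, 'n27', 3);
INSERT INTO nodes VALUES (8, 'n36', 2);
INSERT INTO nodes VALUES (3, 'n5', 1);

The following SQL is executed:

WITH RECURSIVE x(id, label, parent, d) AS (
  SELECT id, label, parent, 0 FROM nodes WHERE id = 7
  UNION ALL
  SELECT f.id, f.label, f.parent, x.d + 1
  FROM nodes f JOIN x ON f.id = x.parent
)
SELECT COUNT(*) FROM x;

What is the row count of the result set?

4

Base: id=7 (n35), parent=5, d 0.
Iteration 1: join on id=5 -> n15 (id 5, parent=2, d 1).
Iteration 2: join on id=2 -> n30 (id 2, parent=1, d 2).
Iteration 3: join on id=1 -> n4 (id 1, parent=NULL, d 3).
Iteration 4: parent is NULL; no match; recursion stops.
Total rows emitted: 4.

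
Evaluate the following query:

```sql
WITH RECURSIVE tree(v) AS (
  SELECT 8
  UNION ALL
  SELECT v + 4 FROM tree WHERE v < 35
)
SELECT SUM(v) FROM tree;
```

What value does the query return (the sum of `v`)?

Base: v=8.
Iteration 1: 8 < 35 holds -> v = 8 + 4 = 12.
Iteration 2: 12 < 35 holds -> v = 12 + 4 = 16.
Iteration 3: 16 < 35 holds -> v = 16 + 4 = 20.
Iteration 4: 20 < 35 holds -> v = 20 + 4 = 24.
Iteration 5: 24 < 35 holds -> v = 24 + 4 = 28.
Iteration 6: 28 < 35 holds -> v = 28 + 4 = 32.
Iteration 7: 32 < 35 holds -> v = 32 + 4 = 36.
Iteration 8: 36 < 35 fails; recursion stops.
SUM(v) = 8 + 12 + 16 + 20 + 24 + 28 + 32 + 36 = 176.

176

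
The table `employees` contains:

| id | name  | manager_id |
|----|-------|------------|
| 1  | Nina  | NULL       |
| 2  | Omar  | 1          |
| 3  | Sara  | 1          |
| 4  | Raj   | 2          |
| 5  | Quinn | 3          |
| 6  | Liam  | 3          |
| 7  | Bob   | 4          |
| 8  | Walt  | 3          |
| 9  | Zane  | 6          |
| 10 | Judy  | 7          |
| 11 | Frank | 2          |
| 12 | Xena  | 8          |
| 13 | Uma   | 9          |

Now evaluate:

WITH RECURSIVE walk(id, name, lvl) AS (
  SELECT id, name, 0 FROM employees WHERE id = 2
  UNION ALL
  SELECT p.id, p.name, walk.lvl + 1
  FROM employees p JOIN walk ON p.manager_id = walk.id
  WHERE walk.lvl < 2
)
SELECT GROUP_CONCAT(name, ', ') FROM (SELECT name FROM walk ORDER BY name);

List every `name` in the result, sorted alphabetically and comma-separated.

Bob, Frank, Omar, Raj

Base: id=2 (Omar) at lvl 0.
Iteration 1: rows with manager_id in {2} -> Raj (id 4, lvl 1), Frank (id 11, lvl 1).
Iteration 2: rows with manager_id in {4,11} -> Bob (id 7, lvl 2).
Iteration 3: lvl < 2 fails for all current rows; recursion stops.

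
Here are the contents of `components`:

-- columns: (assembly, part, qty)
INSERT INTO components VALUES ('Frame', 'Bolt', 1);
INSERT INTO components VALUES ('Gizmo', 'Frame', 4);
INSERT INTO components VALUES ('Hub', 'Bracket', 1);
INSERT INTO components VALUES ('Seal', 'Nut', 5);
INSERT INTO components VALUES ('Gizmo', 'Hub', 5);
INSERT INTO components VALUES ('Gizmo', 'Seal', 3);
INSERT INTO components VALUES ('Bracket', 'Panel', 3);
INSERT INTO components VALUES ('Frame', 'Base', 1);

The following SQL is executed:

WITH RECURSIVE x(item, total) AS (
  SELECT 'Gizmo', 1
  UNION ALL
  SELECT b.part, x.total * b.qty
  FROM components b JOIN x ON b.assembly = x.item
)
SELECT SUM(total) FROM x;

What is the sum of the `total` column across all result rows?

56

Base: (Gizmo, total=1).
Iteration 1: components of {Gizmo} -> Frame = 1*4 = 4, Hub = 1*5 = 5, Seal = 1*3 = 3.
Iteration 2: components of {Frame,Hub,Seal} -> Base = 4*1 = 4, Bolt = 4*1 = 4, Bracket = 5*1 = 5, Nut = 3*5 = 15.
Iteration 3: components of {Base,Bolt,Bracket,Nut} -> Panel = 5*3 = 15.
Iteration 4: no further components; recursion stops.
SUM(total) = 1 + 5 + 4 + 3 + 5 + 4 + 4 + 15 + 15 = 56.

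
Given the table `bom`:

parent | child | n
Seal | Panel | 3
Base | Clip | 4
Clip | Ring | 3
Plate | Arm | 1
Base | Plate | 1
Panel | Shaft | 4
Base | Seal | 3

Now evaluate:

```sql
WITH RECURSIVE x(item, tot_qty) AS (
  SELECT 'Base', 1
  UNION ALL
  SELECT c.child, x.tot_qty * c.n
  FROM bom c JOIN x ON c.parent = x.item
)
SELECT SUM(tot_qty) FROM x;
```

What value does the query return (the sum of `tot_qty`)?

67

Base: (Base, tot_qty=1).
Iteration 1: components of {Base} -> Clip = 1*4 = 4, Plate = 1*1 = 1, Seal = 1*3 = 3.
Iteration 2: components of {Clip,Plate,Seal} -> Arm = 1*1 = 1, Panel = 3*3 = 9, Ring = 4*3 = 12.
Iteration 3: components of {Arm,Panel,Ring} -> Shaft = 9*4 = 36.
Iteration 4: no further components; recursion stops.
SUM(tot_qty) = 1 + 4 + 3 + 1 + 12 + 9 + 1 + 36 = 67.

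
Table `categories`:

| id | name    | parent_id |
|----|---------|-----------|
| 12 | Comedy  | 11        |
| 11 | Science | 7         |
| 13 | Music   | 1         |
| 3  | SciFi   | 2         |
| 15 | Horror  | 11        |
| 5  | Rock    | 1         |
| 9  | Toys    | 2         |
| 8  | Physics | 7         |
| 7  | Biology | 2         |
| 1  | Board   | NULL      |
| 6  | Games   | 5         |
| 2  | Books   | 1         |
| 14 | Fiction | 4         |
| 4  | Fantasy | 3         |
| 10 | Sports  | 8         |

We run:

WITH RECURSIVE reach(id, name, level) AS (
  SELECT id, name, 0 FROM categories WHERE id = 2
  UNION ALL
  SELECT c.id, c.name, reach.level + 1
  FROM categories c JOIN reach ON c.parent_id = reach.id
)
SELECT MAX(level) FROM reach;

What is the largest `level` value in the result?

3

Base: id=2 (Books) at level 0.
Iteration 1: rows with parent_id in {2} -> SciFi (id 3, level 1), Biology (id 7, level 1), Toys (id 9, level 1).
Iteration 2: rows with parent_id in {3,7,9} -> Fantasy (id 4, level 2), Physics (id 8, level 2), Science (id 11, level 2).
Iteration 3: rows with parent_id in {4,8,11} -> Sports (id 10, level 3), Comedy (id 12, level 3), Fiction (id 14, level 3), Horror (id 15, level 3).
Iteration 4: no rows with parent_id in {10,12,14,15}; recursion stops.
level values: 0, 1, 1, 1, 2, 2, 2, 3, 3, 3, 3; the maximum is 3.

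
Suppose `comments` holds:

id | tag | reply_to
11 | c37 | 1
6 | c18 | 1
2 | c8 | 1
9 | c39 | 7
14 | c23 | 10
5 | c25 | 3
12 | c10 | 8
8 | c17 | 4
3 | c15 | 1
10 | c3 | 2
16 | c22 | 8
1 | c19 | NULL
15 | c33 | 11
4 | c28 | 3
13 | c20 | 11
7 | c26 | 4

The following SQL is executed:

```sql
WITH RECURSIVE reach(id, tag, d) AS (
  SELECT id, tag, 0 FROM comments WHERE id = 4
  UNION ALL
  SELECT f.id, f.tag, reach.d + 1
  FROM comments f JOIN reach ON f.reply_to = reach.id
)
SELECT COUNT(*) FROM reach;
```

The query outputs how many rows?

Base: id=4 (c28) at d 0.
Iteration 1: rows with reply_to in {4} -> c26 (id 7, d 1), c17 (id 8, d 1).
Iteration 2: rows with reply_to in {7,8} -> c39 (id 9, d 2), c10 (id 12, d 2), c22 (id 16, d 2).
Iteration 3: no rows with reply_to in {9,12,16}; recursion stops.
Total rows emitted: 6.

6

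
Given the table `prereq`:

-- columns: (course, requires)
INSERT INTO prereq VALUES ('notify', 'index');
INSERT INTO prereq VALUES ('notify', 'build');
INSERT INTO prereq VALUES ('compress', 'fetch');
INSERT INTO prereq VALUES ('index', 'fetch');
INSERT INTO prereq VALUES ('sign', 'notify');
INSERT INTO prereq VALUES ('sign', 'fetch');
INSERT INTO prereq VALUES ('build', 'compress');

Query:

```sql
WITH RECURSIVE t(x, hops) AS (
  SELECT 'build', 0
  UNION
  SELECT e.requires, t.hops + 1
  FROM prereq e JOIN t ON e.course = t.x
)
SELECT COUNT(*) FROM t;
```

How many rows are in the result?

Base: (build, hops=0).
Iteration 1: edges from {build} -> (compress, hops=1).
Iteration 2: edges from {compress} -> (fetch, hops=2).
Iteration 3: no outgoing edges from {fetch}; recursion stops.
Total rows emitted: 3.

3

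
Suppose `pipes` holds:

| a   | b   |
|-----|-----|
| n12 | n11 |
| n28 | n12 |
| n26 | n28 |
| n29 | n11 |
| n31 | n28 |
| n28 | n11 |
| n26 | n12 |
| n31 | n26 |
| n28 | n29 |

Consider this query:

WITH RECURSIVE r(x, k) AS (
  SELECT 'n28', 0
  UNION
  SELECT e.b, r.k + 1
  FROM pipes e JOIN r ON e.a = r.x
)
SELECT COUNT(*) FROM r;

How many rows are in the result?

5

Base: (n28, k=0).
Iteration 1: edges from {n28} -> (n11, k=1), (n12, k=1), (n29, k=1).
Iteration 2: edges from {n11,n12,n29} -> (n11, k=2). [UNION drops 1 duplicate row(s)]
Iteration 3: no outgoing edges from {n11}; recursion stops.
Total rows emitted: 5.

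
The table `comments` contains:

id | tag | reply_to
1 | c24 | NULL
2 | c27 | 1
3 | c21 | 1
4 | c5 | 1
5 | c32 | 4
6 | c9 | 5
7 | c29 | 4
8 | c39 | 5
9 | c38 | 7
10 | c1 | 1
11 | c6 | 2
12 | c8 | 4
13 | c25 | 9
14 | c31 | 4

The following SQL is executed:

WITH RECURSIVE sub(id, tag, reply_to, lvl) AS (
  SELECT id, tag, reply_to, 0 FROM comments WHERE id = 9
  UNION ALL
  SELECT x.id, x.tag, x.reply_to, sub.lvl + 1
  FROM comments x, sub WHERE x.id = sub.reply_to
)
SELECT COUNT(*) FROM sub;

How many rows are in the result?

Base: id=9 (c38), reply_to=7, lvl 0.
Iteration 1: join on id=7 -> c29 (id 7, reply_to=4, lvl 1).
Iteration 2: join on id=4 -> c5 (id 4, reply_to=1, lvl 2).
Iteration 3: join on id=1 -> c24 (id 1, reply_to=NULL, lvl 3).
Iteration 4: reply_to is NULL; no match; recursion stops.
Total rows emitted: 4.

4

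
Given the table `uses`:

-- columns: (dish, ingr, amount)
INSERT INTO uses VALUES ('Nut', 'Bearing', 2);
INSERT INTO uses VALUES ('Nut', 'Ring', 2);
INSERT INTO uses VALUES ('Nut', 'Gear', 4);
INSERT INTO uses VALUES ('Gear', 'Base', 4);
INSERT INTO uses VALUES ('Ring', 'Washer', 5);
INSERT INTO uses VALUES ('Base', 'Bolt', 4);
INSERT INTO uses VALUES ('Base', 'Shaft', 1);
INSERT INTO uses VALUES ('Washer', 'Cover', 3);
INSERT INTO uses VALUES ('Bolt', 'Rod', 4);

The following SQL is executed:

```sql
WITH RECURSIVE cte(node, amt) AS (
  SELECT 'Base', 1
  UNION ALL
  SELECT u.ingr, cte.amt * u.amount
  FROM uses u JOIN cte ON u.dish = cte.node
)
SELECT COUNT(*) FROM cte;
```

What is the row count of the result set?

Base: (Base, amt=1).
Iteration 1: components of {Base} -> Bolt = 1*4 = 4, Shaft = 1*1 = 1.
Iteration 2: components of {Bolt,Shaft} -> Rod = 4*4 = 16.
Iteration 3: no further components; recursion stops.
Total rows emitted: 4.

4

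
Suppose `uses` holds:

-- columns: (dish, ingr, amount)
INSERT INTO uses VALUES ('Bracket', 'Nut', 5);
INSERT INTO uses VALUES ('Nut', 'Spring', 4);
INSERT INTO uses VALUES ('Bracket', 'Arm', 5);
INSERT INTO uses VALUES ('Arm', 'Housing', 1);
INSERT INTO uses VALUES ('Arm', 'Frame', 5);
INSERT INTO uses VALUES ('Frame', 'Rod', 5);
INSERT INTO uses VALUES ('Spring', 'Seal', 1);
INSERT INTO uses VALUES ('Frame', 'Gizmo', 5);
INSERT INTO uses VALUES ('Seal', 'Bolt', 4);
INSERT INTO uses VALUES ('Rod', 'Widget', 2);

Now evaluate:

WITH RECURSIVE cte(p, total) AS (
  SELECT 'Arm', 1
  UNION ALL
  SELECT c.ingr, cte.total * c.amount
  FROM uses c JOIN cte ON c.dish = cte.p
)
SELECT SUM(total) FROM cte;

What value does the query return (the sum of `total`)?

107

Base: (Arm, total=1).
Iteration 1: components of {Arm} -> Frame = 1*5 = 5, Housing = 1*1 = 1.
Iteration 2: components of {Frame,Housing} -> Gizmo = 5*5 = 25, Rod = 5*5 = 25.
Iteration 3: components of {Gizmo,Rod} -> Widget = 25*2 = 50.
Iteration 4: no further components; recursion stops.
SUM(total) = 1 + 1 + 5 + 25 + 25 + 50 = 107.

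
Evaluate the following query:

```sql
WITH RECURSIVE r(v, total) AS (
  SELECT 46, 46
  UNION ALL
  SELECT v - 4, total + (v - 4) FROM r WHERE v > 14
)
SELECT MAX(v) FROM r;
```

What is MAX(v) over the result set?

Base: v=46, total=46.
Iteration 1: 46 > 14 holds -> v = 46 - 4 = 42, total = 46 + 42 = 88.
Iteration 2: 42 > 14 holds -> v = 42 - 4 = 38, total = 88 + 38 = 126.
Iteration 3: 38 > 14 holds -> v = 38 - 4 = 34, total = 126 + 34 = 160.
Iteration 4: 34 > 14 holds -> v = 34 - 4 = 30, total = 160 + 30 = 190.
Iteration 5: 30 > 14 holds -> v = 30 - 4 = 26, total = 190 + 26 = 216.
Iteration 6: 26 > 14 holds -> v = 26 - 4 = 22, total = 216 + 22 = 238.
Iteration 7: 22 > 14 holds -> v = 22 - 4 = 18, total = 238 + 18 = 256.
Iteration 8: 18 > 14 holds -> v = 18 - 4 = 14, total = 256 + 14 = 270.
Iteration 9: 14 > 14 fails; recursion stops.
v values: 46, 42, 38, 34, 30, 26, 22, 18, 14; the maximum is 46.

46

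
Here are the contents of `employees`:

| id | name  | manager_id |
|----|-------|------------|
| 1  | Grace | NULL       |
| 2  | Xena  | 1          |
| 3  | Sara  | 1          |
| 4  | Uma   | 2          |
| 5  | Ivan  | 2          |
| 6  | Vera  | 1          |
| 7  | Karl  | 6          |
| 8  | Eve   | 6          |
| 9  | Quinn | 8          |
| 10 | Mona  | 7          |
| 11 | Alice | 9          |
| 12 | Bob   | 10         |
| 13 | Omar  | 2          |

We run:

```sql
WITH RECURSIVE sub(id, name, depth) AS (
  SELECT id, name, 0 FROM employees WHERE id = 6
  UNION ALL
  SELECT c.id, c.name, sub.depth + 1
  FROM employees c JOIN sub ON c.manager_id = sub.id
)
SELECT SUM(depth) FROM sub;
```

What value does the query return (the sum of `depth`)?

12

Base: id=6 (Vera) at depth 0.
Iteration 1: rows with manager_id in {6} -> Karl (id 7, depth 1), Eve (id 8, depth 1).
Iteration 2: rows with manager_id in {7,8} -> Quinn (id 9, depth 2), Mona (id 10, depth 2).
Iteration 3: rows with manager_id in {9,10} -> Alice (id 11, depth 3), Bob (id 12, depth 3).
Iteration 4: no rows with manager_id in {11,12}; recursion stops.
SUM(depth) = 0 + 1 + 1 + 2 + 2 + 3 + 3 = 12.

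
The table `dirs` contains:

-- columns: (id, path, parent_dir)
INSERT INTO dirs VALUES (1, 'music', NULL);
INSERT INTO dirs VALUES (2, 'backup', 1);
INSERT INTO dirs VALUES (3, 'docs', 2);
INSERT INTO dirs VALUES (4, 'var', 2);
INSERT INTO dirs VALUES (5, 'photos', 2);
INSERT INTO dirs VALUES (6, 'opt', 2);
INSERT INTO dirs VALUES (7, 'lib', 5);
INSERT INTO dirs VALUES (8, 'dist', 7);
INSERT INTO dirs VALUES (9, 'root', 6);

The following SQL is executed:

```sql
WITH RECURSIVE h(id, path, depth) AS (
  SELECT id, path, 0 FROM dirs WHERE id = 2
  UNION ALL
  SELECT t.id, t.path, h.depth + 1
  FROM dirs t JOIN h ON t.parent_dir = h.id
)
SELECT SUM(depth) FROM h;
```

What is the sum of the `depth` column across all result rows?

11

Base: id=2 (backup) at depth 0.
Iteration 1: rows with parent_dir in {2} -> docs (id 3, depth 1), var (id 4, depth 1), photos (id 5, depth 1), opt (id 6, depth 1).
Iteration 2: rows with parent_dir in {3,4,5,6} -> lib (id 7, depth 2), root (id 9, depth 2).
Iteration 3: rows with parent_dir in {7,9} -> dist (id 8, depth 3).
Iteration 4: no rows with parent_dir in {8}; recursion stops.
SUM(depth) = 0 + 1 + 1 + 1 + 1 + 2 + 2 + 3 = 11.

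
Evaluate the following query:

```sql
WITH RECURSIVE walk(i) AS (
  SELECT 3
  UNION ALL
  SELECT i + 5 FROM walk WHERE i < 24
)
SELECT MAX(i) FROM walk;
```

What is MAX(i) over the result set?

Base: i=3.
Iteration 1: 3 < 24 holds -> i = 3 + 5 = 8.
Iteration 2: 8 < 24 holds -> i = 8 + 5 = 13.
Iteration 3: 13 < 24 holds -> i = 13 + 5 = 18.
Iteration 4: 18 < 24 holds -> i = 18 + 5 = 23.
Iteration 5: 23 < 24 holds -> i = 23 + 5 = 28.
Iteration 6: 28 < 24 fails; recursion stops.
i values: 3, 8, 13, 18, 23, 28; the maximum is 28.

28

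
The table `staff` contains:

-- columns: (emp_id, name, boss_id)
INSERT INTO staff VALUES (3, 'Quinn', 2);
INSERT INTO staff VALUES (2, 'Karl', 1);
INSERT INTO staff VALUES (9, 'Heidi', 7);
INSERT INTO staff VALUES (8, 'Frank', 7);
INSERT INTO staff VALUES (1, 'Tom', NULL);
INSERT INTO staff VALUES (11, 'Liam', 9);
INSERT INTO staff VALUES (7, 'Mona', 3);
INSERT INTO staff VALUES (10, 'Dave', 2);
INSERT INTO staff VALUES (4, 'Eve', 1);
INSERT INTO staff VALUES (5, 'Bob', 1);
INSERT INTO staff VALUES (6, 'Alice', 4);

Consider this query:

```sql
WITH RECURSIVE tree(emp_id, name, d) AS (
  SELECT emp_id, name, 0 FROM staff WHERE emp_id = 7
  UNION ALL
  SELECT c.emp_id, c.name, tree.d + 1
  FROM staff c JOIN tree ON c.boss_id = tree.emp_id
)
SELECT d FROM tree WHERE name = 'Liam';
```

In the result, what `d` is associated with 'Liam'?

2

Base: emp_id=7 (Mona) at d 0.
Iteration 1: rows with boss_id in {7} -> Frank (id 8, d 1), Heidi (id 9, d 1).
Iteration 2: rows with boss_id in {8,9} -> Liam (id 11, d 2).
Iteration 3: no rows with boss_id in {11}; recursion stops.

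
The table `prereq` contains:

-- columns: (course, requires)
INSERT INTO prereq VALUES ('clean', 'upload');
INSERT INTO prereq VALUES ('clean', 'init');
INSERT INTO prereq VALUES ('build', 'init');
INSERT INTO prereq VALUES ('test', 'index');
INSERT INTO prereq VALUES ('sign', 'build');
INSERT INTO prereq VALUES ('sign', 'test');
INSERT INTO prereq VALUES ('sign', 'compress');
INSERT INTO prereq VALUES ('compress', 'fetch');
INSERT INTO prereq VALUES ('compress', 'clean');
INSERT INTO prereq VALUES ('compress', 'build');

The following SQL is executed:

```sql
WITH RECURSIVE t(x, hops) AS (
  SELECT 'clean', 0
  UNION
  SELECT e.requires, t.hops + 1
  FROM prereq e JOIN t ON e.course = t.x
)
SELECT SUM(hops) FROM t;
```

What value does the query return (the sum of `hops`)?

Base: (clean, hops=0).
Iteration 1: edges from {clean} -> (init, hops=1), (upload, hops=1).
Iteration 2: no outgoing edges from {init,upload}; recursion stops.
SUM(hops) = 0 + 1 + 1 = 2.

2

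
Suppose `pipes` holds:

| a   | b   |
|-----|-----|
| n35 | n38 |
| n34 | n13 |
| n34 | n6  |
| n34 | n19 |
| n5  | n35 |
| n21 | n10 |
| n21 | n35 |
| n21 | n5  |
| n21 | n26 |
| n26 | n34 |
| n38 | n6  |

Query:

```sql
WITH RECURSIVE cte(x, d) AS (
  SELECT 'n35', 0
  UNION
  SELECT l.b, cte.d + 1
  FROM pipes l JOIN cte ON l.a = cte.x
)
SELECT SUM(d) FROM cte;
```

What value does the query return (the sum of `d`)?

Base: (n35, d=0).
Iteration 1: edges from {n35} -> (n38, d=1).
Iteration 2: edges from {n38} -> (n6, d=2).
Iteration 3: no outgoing edges from {n6}; recursion stops.
SUM(d) = 0 + 1 + 2 = 3.

3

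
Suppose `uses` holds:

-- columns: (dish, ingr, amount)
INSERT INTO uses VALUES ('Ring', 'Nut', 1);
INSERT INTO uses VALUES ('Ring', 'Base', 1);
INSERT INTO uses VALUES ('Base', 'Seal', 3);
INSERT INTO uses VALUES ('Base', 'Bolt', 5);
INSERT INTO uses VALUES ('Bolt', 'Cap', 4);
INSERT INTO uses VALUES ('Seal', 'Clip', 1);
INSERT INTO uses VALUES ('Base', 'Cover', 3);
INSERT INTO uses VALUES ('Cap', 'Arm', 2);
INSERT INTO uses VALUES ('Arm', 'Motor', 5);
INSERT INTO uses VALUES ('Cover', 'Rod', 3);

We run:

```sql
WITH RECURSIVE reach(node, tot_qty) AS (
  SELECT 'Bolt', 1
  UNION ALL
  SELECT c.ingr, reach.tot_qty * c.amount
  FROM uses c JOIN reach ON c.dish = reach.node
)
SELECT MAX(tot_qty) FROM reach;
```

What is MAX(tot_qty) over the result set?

40

Base: (Bolt, tot_qty=1).
Iteration 1: components of {Bolt} -> Cap = 1*4 = 4.
Iteration 2: components of {Cap} -> Arm = 4*2 = 8.
Iteration 3: components of {Arm} -> Motor = 8*5 = 40.
Iteration 4: no further components; recursion stops.
tot_qty values: 1, 4, 8, 40; the maximum is 40.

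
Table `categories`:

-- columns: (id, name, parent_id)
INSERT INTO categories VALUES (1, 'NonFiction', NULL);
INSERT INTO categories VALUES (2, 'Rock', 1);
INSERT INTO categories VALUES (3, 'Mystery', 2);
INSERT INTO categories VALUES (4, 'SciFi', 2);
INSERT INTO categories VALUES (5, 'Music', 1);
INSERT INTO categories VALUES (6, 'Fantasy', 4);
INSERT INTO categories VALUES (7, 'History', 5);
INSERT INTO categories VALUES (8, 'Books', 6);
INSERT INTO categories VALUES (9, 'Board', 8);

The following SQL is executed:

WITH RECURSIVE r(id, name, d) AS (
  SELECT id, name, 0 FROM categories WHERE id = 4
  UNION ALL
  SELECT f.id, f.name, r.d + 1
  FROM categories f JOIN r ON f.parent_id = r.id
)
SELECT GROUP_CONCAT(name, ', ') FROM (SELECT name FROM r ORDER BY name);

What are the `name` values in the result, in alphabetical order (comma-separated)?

Base: id=4 (SciFi) at d 0.
Iteration 1: rows with parent_id in {4} -> Fantasy (id 6, d 1).
Iteration 2: rows with parent_id in {6} -> Books (id 8, d 2).
Iteration 3: rows with parent_id in {8} -> Board (id 9, d 3).
Iteration 4: no rows with parent_id in {9}; recursion stops.

Board, Books, Fantasy, SciFi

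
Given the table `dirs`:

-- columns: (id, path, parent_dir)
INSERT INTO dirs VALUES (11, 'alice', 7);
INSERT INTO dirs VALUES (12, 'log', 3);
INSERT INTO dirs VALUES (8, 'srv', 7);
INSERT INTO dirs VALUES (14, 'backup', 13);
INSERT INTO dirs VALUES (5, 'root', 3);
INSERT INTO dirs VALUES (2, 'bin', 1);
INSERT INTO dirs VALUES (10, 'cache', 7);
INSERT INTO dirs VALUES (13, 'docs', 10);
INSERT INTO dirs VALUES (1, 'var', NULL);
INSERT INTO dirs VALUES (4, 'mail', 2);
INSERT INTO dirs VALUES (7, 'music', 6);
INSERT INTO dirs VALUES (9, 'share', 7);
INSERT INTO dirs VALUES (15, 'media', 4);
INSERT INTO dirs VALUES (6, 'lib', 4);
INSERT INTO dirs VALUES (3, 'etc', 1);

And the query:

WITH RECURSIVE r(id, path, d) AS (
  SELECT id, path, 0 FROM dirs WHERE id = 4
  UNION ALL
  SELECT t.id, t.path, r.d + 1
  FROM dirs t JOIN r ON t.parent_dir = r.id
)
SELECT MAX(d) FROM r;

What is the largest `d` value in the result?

Base: id=4 (mail) at d 0.
Iteration 1: rows with parent_dir in {4} -> lib (id 6, d 1), media (id 15, d 1).
Iteration 2: rows with parent_dir in {6,15} -> music (id 7, d 2).
Iteration 3: rows with parent_dir in {7} -> srv (id 8, d 3), share (id 9, d 3), cache (id 10, d 3), alice (id 11, d 3).
Iteration 4: rows with parent_dir in {8,9,10,11} -> docs (id 13, d 4).
Iteration 5: rows with parent_dir in {13} -> backup (id 14, d 5).
Iteration 6: no rows with parent_dir in {14}; recursion stops.
d values: 0, 1, 1, 2, 3, 3, 3, 3, 4, 5; the maximum is 5.

5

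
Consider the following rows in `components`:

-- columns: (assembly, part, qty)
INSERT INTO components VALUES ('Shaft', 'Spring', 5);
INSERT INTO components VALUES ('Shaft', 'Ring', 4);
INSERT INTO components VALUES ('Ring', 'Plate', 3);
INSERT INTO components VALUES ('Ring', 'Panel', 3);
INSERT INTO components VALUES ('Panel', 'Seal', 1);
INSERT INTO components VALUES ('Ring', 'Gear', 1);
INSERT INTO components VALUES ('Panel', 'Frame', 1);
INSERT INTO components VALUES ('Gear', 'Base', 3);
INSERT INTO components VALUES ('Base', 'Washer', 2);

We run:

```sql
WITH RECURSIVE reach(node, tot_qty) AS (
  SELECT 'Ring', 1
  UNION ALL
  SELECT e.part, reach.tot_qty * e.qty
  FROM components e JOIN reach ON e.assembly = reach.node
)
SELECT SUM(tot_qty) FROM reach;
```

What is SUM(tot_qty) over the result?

Base: (Ring, tot_qty=1).
Iteration 1: components of {Ring} -> Gear = 1*1 = 1, Panel = 1*3 = 3, Plate = 1*3 = 3.
Iteration 2: components of {Gear,Panel,Plate} -> Base = 1*3 = 3, Frame = 3*1 = 3, Seal = 3*1 = 3.
Iteration 3: components of {Base,Frame,Seal} -> Washer = 3*2 = 6.
Iteration 4: no further components; recursion stops.
SUM(tot_qty) = 1 + 3 + 3 + 1 + 3 + 3 + 3 + 6 = 23.

23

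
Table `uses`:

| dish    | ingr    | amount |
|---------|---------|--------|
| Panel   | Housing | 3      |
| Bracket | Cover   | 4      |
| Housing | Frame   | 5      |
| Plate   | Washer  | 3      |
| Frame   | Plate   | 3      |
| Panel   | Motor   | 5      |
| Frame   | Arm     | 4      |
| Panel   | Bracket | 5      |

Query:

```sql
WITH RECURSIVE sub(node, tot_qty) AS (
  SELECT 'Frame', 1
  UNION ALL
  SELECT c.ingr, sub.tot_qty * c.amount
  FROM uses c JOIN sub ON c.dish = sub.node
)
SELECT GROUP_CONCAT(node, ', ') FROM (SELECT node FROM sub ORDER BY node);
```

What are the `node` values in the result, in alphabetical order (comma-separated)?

Arm, Frame, Plate, Washer

Base: (Frame, tot_qty=1).
Iteration 1: components of {Frame} -> Arm = 1*4 = 4, Plate = 1*3 = 3.
Iteration 2: components of {Arm,Plate} -> Washer = 3*3 = 9.
Iteration 3: no further components; recursion stops.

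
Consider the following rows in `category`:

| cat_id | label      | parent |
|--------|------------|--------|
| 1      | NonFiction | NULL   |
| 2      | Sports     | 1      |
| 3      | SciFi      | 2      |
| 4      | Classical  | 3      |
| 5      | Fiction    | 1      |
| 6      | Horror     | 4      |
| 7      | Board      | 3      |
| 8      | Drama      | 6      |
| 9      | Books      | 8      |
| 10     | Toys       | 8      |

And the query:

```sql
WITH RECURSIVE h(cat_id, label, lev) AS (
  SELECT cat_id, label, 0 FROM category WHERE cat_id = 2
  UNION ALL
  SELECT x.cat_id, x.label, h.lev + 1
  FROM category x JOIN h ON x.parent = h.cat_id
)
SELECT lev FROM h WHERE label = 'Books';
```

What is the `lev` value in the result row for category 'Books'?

5

Base: cat_id=2 (Sports) at lev 0.
Iteration 1: rows with parent in {2} -> SciFi (id 3, lev 1).
Iteration 2: rows with parent in {3} -> Classical (id 4, lev 2), Board (id 7, lev 2).
Iteration 3: rows with parent in {4,7} -> Horror (id 6, lev 3).
Iteration 4: rows with parent in {6} -> Drama (id 8, lev 4).
Iteration 5: rows with parent in {8} -> Books (id 9, lev 5), Toys (id 10, lev 5).
Iteration 6: no rows with parent in {9,10}; recursion stops.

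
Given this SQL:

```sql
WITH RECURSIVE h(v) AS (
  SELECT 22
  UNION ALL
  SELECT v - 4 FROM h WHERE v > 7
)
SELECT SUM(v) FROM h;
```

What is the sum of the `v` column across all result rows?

70

Base: v=22.
Iteration 1: 22 > 7 holds -> v = 22 - 4 = 18.
Iteration 2: 18 > 7 holds -> v = 18 - 4 = 14.
Iteration 3: 14 > 7 holds -> v = 14 - 4 = 10.
Iteration 4: 10 > 7 holds -> v = 10 - 4 = 6.
Iteration 5: 6 > 7 fails; recursion stops.
SUM(v) = 22 + 18 + 14 + 10 + 6 = 70.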